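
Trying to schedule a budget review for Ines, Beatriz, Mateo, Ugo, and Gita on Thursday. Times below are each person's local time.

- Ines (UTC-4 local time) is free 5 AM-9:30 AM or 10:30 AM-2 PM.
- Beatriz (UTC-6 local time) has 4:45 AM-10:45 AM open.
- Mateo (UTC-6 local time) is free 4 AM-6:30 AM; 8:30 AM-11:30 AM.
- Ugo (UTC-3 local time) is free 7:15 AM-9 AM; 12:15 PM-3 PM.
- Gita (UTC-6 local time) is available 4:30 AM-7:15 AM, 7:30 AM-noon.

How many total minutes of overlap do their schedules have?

Ines in UTC: 09:00-13:30, 14:30-18:00 (add 4h to convert from UTC-4).
Beatriz in UTC: 10:45-16:45 (add 6h to convert from UTC-6).
Mateo in UTC: 10:00-12:30, 14:30-17:30 (add 6h to convert from UTC-6).
Ugo in UTC: 10:15-12:00, 15:15-18:00 (add 3h to convert from UTC-3).
Gita in UTC: 10:30-13:15, 13:30-18:00 (add 6h to convert from UTC-6).
Ines ∩ Beatriz: 10:45-13:30, 14:30-16:45.
Ines ∩ Beatriz ∩ Mateo: 10:45-12:30, 14:30-16:45.
Ines ∩ Beatriz ∩ Mateo ∩ Ugo: 10:45-12:00, 15:15-16:45.
Ines ∩ Beatriz ∩ Mateo ∩ Ugo ∩ Gita: 10:45-12:00, 15:15-16:45.
Summing the common windows: 75 + 90 = 165 minutes.

165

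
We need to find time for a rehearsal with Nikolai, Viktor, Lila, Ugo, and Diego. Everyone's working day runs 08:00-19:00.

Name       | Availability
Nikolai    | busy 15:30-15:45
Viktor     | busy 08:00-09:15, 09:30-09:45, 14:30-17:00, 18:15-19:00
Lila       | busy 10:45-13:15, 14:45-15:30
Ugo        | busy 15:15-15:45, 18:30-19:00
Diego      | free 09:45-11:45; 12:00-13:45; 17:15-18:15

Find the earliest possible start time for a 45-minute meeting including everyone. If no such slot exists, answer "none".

Nikolai free: 08:00-15:30, 15:45-19:00 (invert busy blocks within the working day).
Viktor free: 09:15-09:30, 09:45-14:30, 17:00-18:15 (invert busy blocks within the working day).
Lila free: 08:00-10:45, 13:15-14:45, 15:30-19:00 (invert busy blocks within the working day).
Ugo free: 08:00-15:15, 15:45-18:30 (invert busy blocks within the working day).
Diego free: 09:45-11:45, 12:00-13:45, 17:15-18:15.
Nikolai ∩ Viktor: 09:15-09:30, 09:45-14:30, 17:00-18:15.
Nikolai ∩ Viktor ∩ Lila: 09:15-09:30, 09:45-10:45, 13:15-14:30, 17:00-18:15.
Nikolai ∩ Viktor ∩ Lila ∩ Ugo: 09:15-09:30, 09:45-10:45, 13:15-14:30, 17:00-18:15.
Nikolai ∩ Viktor ∩ Lila ∩ Ugo ∩ Diego: 09:45-10:45, 13:15-13:45, 17:15-18:15.
So the common availability across everyone is 09:45-10:45, 13:15-13:45, 17:15-18:15.
The first common window of at least 45 minutes is 09:45-10:45, so the earliest start is 09:45.

09:45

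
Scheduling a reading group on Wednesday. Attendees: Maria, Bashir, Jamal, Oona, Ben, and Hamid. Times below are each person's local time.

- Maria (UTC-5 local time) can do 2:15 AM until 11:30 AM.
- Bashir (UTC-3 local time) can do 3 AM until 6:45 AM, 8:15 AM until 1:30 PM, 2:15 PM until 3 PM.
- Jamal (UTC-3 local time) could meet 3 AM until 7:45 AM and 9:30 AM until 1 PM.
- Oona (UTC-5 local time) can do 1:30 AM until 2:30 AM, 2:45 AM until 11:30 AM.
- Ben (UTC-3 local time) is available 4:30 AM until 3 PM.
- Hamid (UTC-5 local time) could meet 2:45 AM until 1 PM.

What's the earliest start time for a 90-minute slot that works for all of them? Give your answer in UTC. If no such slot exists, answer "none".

Maria in UTC: 07:15-16:30 (add 5h to convert from UTC-5).
Bashir in UTC: 06:00-09:45, 11:15-16:30, 17:15-18:00 (add 3h to convert from UTC-3).
Jamal in UTC: 06:00-10:45, 12:30-16:00 (add 3h to convert from UTC-3).
Oona in UTC: 06:30-07:30, 07:45-16:30 (add 5h to convert from UTC-5).
Ben in UTC: 07:30-18:00 (add 3h to convert from UTC-3).
Hamid in UTC: 07:45-18:00 (add 5h to convert from UTC-5).
Maria ∩ Bashir: 07:15-09:45, 11:15-16:30.
Maria ∩ Bashir ∩ Jamal: 07:15-09:45, 12:30-16:00.
Maria ∩ Bashir ∩ Jamal ∩ Oona: 07:15-07:30, 07:45-09:45, 12:30-16:00.
Maria ∩ Bashir ∩ Jamal ∩ Oona ∩ Ben: 07:45-09:45, 12:30-16:00.
Maria ∩ Bashir ∩ Jamal ∩ Oona ∩ Ben ∩ Hamid: 07:45-09:45, 12:30-16:00.
The first common window of at least 90 minutes is 07:45-09:45, so the earliest start is 07:45.

07:45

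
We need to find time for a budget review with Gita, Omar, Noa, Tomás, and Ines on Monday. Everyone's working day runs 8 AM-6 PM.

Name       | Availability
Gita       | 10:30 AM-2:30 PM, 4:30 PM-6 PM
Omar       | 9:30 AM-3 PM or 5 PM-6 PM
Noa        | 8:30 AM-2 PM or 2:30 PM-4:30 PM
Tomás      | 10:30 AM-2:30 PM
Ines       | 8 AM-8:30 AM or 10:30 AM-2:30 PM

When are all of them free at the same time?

10:30-14:00

Gita ∩ Omar: 10:30-14:30, 17:00-18:00.
Gita ∩ Omar ∩ Noa: 10:30-14:00.
Gita ∩ Omar ∩ Noa ∩ Tomás: 10:30-14:00.
Gita ∩ Omar ∩ Noa ∩ Tomás ∩ Ines: 10:30-14:00.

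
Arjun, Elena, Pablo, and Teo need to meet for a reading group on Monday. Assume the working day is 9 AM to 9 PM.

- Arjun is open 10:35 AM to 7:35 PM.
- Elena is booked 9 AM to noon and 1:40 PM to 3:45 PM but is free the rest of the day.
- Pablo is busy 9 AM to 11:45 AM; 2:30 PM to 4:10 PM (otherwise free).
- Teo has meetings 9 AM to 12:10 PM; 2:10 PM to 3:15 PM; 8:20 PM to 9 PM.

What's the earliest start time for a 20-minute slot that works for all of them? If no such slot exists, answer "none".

Arjun free: 10:35-19:35.
Elena free: 12:00-13:40, 15:45-21:00 (invert busy blocks within the working day).
Pablo free: 11:45-14:30, 16:10-21:00 (invert busy blocks within the working day).
Teo free: 12:10-14:10, 15:15-20:20 (invert busy blocks within the working day).
Arjun ∩ Elena: 12:00-13:40, 15:45-19:35.
Arjun ∩ Elena ∩ Pablo: 12:00-13:40, 16:10-19:35.
Arjun ∩ Elena ∩ Pablo ∩ Teo: 12:10-13:40, 16:10-19:35.
The first common window of at least 20 minutes is 12:10-13:40, so the earliest start is 12:10.

12:10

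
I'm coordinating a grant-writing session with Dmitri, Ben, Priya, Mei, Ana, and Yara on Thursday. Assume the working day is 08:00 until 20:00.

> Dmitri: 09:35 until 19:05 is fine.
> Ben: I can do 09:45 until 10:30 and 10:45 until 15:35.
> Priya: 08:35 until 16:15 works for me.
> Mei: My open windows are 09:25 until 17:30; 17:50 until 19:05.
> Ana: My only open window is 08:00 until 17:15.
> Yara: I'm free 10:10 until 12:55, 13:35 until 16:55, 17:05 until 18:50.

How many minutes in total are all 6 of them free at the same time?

270

Dmitri ∩ Ben: 09:45-10:30, 10:45-15:35.
Dmitri ∩ Ben ∩ Priya: 09:45-10:30, 10:45-15:35.
Dmitri ∩ Ben ∩ Priya ∩ Mei: 09:45-10:30, 10:45-15:35.
Dmitri ∩ Ben ∩ Priya ∩ Mei ∩ Ana: 09:45-10:30, 10:45-15:35.
Dmitri ∩ Ben ∩ Priya ∩ Mei ∩ Ana ∩ Yara: 10:10-10:30, 10:45-12:55, 13:35-15:35.
So the common availability across everyone is 10:10-10:30, 10:45-12:55, 13:35-15:35.
Summing the common windows: 20 + 130 + 120 = 270 minutes.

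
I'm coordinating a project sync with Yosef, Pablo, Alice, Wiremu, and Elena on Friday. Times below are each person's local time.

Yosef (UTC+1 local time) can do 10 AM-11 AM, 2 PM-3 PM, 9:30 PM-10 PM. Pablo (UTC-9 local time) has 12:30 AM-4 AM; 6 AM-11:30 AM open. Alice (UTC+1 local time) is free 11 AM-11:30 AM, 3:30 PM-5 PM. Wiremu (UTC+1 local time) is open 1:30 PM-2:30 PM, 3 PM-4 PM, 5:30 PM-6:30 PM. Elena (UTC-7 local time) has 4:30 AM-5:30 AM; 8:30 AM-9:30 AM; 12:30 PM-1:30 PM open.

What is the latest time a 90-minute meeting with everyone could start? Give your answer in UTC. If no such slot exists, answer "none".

none

Yosef in UTC: 09:00-10:00, 13:00-14:00, 20:30-21:00 (subtract 1h to convert from UTC+1).
Pablo in UTC: 09:30-13:00, 15:00-20:30 (add 9h to convert from UTC-9).
Alice in UTC: 10:00-10:30, 14:30-16:00 (subtract 1h to convert from UTC+1).
Wiremu in UTC: 12:30-13:30, 14:00-15:00, 16:30-17:30 (subtract 1h to convert from UTC+1).
Elena in UTC: 11:30-12:30, 15:30-16:30, 19:30-20:30 (add 7h to convert from UTC-7).
Yosef ∩ Pablo: 09:30-10:00.
Yosef ∩ Pablo ∩ Alice: ∅.
Yosef ∩ Pablo ∩ Alice ∩ Wiremu: ∅.
Yosef ∩ Pablo ∩ Alice ∩ Wiremu ∩ Elena: ∅.
There is no time when everyone is free.
No common window is at least 90 minutes long.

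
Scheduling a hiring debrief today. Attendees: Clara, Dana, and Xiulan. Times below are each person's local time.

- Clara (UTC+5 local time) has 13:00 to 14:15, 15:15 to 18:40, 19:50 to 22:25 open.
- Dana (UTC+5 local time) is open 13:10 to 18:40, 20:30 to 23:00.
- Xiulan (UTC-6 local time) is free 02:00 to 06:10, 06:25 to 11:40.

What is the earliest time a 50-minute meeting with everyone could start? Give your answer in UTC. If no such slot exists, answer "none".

Clara in UTC: 08:00-09:15, 10:15-13:40, 14:50-17:25 (subtract 5h to convert from UTC+5).
Dana in UTC: 08:10-13:40, 15:30-18:00 (subtract 5h to convert from UTC+5).
Xiulan in UTC: 08:00-12:10, 12:25-17:40 (add 6h to convert from UTC-6).
Clara ∩ Dana: 08:10-09:15, 10:15-13:40, 15:30-17:25.
Clara ∩ Dana ∩ Xiulan: 08:10-09:15, 10:15-12:10, 12:25-13:40, 15:30-17:25.
So the common availability across everyone is 08:10-09:15, 10:15-12:10, 12:25-13:40, 15:30-17:25.
The first common window of at least 50 minutes is 08:10-09:15, so the earliest start is 08:10.

08:10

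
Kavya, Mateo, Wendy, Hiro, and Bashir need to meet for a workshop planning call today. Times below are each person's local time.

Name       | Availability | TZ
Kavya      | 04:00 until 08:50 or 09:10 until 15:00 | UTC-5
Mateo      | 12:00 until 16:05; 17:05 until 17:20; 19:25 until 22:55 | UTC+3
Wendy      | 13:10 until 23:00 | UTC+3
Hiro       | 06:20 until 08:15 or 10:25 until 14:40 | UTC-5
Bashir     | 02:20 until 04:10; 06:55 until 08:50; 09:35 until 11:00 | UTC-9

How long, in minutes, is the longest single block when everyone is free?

Kavya in UTC: 09:00-13:50, 14:10-20:00 (add 5h to convert from UTC-5).
Mateo in UTC: 09:00-13:05, 14:05-14:20, 16:25-19:55 (subtract 3h to convert from UTC+3).
Wendy in UTC: 10:10-20:00 (subtract 3h to convert from UTC+3).
Hiro in UTC: 11:20-13:15, 15:25-19:40 (add 5h to convert from UTC-5).
Bashir in UTC: 11:20-13:10, 15:55-17:50, 18:35-20:00 (add 9h to convert from UTC-9).
Kavya ∩ Mateo: 09:00-13:05, 14:10-14:20, 16:25-19:55.
Kavya ∩ Mateo ∩ Wendy: 10:10-13:05, 14:10-14:20, 16:25-19:55.
Kavya ∩ Mateo ∩ Wendy ∩ Hiro: 11:20-13:05, 16:25-19:40.
Kavya ∩ Mateo ∩ Wendy ∩ Hiro ∩ Bashir: 11:20-13:05, 16:25-17:50, 18:35-19:40.
The longest is 11:20-13:05 at 105 minutes.

105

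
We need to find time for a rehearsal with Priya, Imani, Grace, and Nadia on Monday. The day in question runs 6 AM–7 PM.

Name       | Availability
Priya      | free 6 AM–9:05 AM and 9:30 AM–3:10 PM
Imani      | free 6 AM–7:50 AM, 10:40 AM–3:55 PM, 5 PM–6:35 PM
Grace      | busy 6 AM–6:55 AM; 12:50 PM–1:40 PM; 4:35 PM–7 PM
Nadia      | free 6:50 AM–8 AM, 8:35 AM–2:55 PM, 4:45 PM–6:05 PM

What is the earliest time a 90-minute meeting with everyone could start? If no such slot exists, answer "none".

Priya free: 06:00-09:05, 09:30-15:10.
Imani free: 06:00-07:50, 10:40-15:55, 17:00-18:35.
Grace free: 06:55-12:50, 13:40-16:35 (invert busy blocks within the working day).
Nadia free: 06:50-08:00, 08:35-14:55, 16:45-18:05.
Priya ∩ Imani: 06:00-07:50, 10:40-15:10.
Priya ∩ Imani ∩ Grace: 06:55-07:50, 10:40-12:50, 13:40-15:10.
Priya ∩ Imani ∩ Grace ∩ Nadia: 06:55-07:50, 10:40-12:50, 13:40-14:55.
So the common availability across everyone is 06:55-07:50, 10:40-12:50, 13:40-14:55.
The first common window of at least 90 minutes is 10:40-12:50, so the earliest start is 10:40.

10:40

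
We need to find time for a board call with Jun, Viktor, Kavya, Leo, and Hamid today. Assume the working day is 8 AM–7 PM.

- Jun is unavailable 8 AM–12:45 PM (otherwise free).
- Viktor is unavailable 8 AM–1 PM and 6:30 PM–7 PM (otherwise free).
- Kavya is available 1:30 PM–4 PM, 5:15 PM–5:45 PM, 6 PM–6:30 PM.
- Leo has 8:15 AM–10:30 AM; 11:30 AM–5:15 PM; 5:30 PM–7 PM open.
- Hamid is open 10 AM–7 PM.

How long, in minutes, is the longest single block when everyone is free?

150

Jun free: 12:45-19:00 (invert busy blocks within the working day).
Viktor free: 13:00-18:30 (invert busy blocks within the working day).
Kavya free: 13:30-16:00, 17:15-17:45, 18:00-18:30.
Leo free: 08:15-10:30, 11:30-17:15, 17:30-19:00.
Hamid free: 10:00-19:00.
Jun ∩ Viktor: 13:00-18:30.
Jun ∩ Viktor ∩ Kavya: 13:30-16:00, 17:15-17:45, 18:00-18:30.
Jun ∩ Viktor ∩ Kavya ∩ Leo: 13:30-16:00, 17:30-17:45, 18:00-18:30.
Jun ∩ Viktor ∩ Kavya ∩ Leo ∩ Hamid: 13:30-16:00, 17:30-17:45, 18:00-18:30.
The longest is 13:30-16:00 at 150 minutes.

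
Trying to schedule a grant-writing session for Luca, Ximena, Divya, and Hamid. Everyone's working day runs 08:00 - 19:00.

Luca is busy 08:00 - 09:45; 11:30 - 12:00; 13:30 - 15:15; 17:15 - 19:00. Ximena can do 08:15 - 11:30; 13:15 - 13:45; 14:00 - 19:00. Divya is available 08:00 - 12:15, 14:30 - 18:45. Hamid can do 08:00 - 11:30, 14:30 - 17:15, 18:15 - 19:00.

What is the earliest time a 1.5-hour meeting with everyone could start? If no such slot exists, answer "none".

Luca free: 09:45-11:30, 12:00-13:30, 15:15-17:15 (invert busy blocks within the working day).
Ximena free: 08:15-11:30, 13:15-13:45, 14:00-19:00.
Divya free: 08:00-12:15, 14:30-18:45.
Hamid free: 08:00-11:30, 14:30-17:15, 18:15-19:00.
Luca ∩ Ximena: 09:45-11:30, 13:15-13:30, 15:15-17:15.
Luca ∩ Ximena ∩ Divya: 09:45-11:30, 15:15-17:15.
Luca ∩ Ximena ∩ Divya ∩ Hamid: 09:45-11:30, 15:15-17:15.
The first common window of at least 90 minutes is 09:45-11:30, so the earliest start is 09:45.

09:45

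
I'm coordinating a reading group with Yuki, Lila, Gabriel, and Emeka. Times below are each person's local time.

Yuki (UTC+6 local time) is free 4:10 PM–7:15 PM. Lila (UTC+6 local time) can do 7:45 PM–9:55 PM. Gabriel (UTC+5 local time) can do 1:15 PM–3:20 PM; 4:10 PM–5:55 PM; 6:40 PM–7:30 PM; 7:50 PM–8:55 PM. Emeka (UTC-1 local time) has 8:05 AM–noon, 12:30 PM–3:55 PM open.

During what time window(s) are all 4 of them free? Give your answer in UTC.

none

Yuki in UTC: 10:10-13:15 (subtract 6h to convert from UTC+6).
Lila in UTC: 13:45-15:55 (subtract 6h to convert from UTC+6).
Gabriel in UTC: 08:15-10:20, 11:10-12:55, 13:40-14:30, 14:50-15:55 (subtract 5h to convert from UTC+5).
Emeka in UTC: 09:05-13:00, 13:30-16:55 (add 1h to convert from UTC-1).
Yuki ∩ Lila: ∅.
Yuki ∩ Lila ∩ Gabriel: ∅.
Yuki ∩ Lila ∩ Gabriel ∩ Emeka: ∅.
There is no time when everyone is free.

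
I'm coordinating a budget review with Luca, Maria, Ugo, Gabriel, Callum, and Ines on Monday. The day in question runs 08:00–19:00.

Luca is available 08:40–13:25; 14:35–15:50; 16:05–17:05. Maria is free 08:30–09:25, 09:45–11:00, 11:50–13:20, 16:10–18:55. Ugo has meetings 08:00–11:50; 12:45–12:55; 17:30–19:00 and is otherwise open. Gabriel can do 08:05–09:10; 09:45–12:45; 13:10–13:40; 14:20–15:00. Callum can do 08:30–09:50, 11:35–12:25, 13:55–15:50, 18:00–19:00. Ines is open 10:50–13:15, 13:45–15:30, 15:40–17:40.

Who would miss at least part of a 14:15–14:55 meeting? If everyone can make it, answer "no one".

Luca free: 08:40-13:25, 14:35-15:50, 16:05-17:05.
Maria free: 08:30-09:25, 09:45-11:00, 11:50-13:20, 16:10-18:55.
Ugo free: 11:50-12:45, 12:55-17:30 (invert busy blocks within the working day).
Gabriel free: 08:05-09:10, 09:45-12:45, 13:10-13:40, 14:20-15:00.
Callum free: 08:30-09:50, 11:35-12:25, 13:55-15:50, 18:00-19:00.
Ines free: 10:50-13:15, 13:45-15:30, 15:40-17:40.
Luca: not fully free for 14:15-14:55. Maria: not fully free for 14:15-14:55. Ugo: free for 14:15-14:55. Gabriel: not fully free for 14:15-14:55. Callum: free for 14:15-14:55. Ines: free for 14:15-14:55.

Gabriel, Luca, Maria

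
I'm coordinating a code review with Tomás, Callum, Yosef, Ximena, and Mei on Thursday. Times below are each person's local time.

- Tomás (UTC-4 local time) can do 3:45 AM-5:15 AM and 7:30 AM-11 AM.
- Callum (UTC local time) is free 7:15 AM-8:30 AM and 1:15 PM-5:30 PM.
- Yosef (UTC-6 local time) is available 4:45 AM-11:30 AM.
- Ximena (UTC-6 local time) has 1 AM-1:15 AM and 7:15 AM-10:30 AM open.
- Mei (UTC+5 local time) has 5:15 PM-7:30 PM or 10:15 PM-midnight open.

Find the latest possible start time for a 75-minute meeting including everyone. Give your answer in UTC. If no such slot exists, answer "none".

13:15

Tomás in UTC: 07:45-09:15, 11:30-15:00 (add 4h to convert from UTC-4).
Callum in UTC: 07:15-08:30, 13:15-17:30.
Yosef in UTC: 10:45-17:30 (add 6h to convert from UTC-6).
Ximena in UTC: 07:00-07:15, 13:15-16:30 (add 6h to convert from UTC-6).
Mei in UTC: 12:15-14:30, 17:15-19:00 (subtract 5h to convert from UTC+5).
Tomás ∩ Callum: 07:45-08:30, 13:15-15:00.
Tomás ∩ Callum ∩ Yosef: 13:15-15:00.
Tomás ∩ Callum ∩ Yosef ∩ Ximena: 13:15-15:00.
Tomás ∩ Callum ∩ Yosef ∩ Ximena ∩ Mei: 13:15-14:30.
Those are the intersection windows.
The last common window of at least 75 minutes is 13:15-14:30; a 75-minute meeting can start as late as 13:15 and still end by 14:30.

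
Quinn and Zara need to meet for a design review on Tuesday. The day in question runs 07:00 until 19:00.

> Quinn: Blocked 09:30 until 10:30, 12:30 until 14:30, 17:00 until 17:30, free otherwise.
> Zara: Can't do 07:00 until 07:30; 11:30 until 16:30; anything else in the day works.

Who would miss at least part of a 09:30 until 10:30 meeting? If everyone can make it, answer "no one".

Quinn

Quinn free: 07:00-09:30, 10:30-12:30, 14:30-17:00, 17:30-19:00 (invert busy blocks within the working day).
Zara free: 07:30-11:30, 16:30-19:00 (invert busy blocks within the working day).
Quinn: not fully free for 09:30-10:30. Zara: free for 09:30-10:30.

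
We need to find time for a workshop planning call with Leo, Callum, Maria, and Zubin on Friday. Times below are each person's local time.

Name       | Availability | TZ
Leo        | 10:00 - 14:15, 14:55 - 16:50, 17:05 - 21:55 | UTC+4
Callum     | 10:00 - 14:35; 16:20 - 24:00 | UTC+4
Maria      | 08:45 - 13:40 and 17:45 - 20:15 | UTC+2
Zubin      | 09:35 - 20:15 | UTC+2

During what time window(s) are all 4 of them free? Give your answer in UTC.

Leo in UTC: 06:00-10:15, 10:55-12:50, 13:05-17:55 (subtract 4h to convert from UTC+4).
Callum in UTC: 06:00-10:35, 12:20-20:00 (subtract 4h to convert from UTC+4).
Maria in UTC: 06:45-11:40, 15:45-18:15 (subtract 2h to convert from UTC+2).
Zubin in UTC: 07:35-18:15 (subtract 2h to convert from UTC+2).
Leo ∩ Callum: 06:00-10:15, 12:20-12:50, 13:05-17:55.
Leo ∩ Callum ∩ Maria: 06:45-10:15, 15:45-17:55.
Leo ∩ Callum ∩ Maria ∩ Zubin: 07:35-10:15, 15:45-17:55.

07:35-10:15, 15:45-17:55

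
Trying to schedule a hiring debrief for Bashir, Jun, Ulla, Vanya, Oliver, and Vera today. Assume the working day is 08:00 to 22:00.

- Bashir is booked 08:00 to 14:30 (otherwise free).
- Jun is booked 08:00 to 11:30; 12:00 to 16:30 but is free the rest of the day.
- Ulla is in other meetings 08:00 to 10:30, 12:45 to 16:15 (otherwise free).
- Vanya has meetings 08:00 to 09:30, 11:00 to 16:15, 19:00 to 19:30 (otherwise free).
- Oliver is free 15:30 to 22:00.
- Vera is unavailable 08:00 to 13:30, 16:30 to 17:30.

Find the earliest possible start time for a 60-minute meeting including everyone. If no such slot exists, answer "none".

17:30

Bashir free: 14:30-22:00 (invert busy blocks within the working day).
Jun free: 11:30-12:00, 16:30-22:00 (invert busy blocks within the working day).
Ulla free: 10:30-12:45, 16:15-22:00 (invert busy blocks within the working day).
Vanya free: 09:30-11:00, 16:15-19:00, 19:30-22:00 (invert busy blocks within the working day).
Oliver free: 15:30-22:00.
Vera free: 13:30-16:30, 17:30-22:00 (invert busy blocks within the working day).
Bashir ∩ Jun: 16:30-22:00.
Bashir ∩ Jun ∩ Ulla: 16:30-22:00.
Bashir ∩ Jun ∩ Ulla ∩ Vanya: 16:30-19:00, 19:30-22:00.
Bashir ∩ Jun ∩ Ulla ∩ Vanya ∩ Oliver: 16:30-19:00, 19:30-22:00.
Bashir ∩ Jun ∩ Ulla ∩ Vanya ∩ Oliver ∩ Vera: 17:30-19:00, 19:30-22:00.
The first common window of at least 60 minutes is 17:30-19:00, so the earliest start is 17:30.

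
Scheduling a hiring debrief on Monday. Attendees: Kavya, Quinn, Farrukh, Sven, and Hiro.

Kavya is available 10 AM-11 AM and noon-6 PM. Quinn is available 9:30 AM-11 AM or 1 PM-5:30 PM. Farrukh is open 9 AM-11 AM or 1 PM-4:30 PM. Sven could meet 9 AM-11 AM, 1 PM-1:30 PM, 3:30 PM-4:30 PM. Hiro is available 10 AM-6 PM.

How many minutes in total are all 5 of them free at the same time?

150

Kavya ∩ Quinn: 10:00-11:00, 13:00-17:30.
Kavya ∩ Quinn ∩ Farrukh: 10:00-11:00, 13:00-16:30.
Kavya ∩ Quinn ∩ Farrukh ∩ Sven: 10:00-11:00, 13:00-13:30, 15:30-16:30.
Kavya ∩ Quinn ∩ Farrukh ∩ Sven ∩ Hiro: 10:00-11:00, 13:00-13:30, 15:30-16:30.
So the common availability across everyone is 10:00-11:00, 13:00-13:30, 15:30-16:30.
Summing the common windows: 60 + 30 + 60 = 150 minutes.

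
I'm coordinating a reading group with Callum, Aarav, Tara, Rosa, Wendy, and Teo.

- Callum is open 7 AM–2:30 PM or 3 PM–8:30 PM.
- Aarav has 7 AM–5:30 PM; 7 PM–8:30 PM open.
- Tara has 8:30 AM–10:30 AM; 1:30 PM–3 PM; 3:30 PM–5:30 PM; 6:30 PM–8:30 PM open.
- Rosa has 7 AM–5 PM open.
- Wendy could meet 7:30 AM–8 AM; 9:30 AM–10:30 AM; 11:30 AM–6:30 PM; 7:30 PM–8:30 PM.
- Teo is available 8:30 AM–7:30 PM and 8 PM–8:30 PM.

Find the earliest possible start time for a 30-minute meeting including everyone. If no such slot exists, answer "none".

09:30

Callum ∩ Aarav: 07:00-14:30, 15:00-17:30, 19:00-20:30.
Callum ∩ Aarav ∩ Tara: 08:30-10:30, 13:30-14:30, 15:30-17:30, 19:00-20:30.
Callum ∩ Aarav ∩ Tara ∩ Rosa: 08:30-10:30, 13:30-14:30, 15:30-17:00.
Callum ∩ Aarav ∩ Tara ∩ Rosa ∩ Wendy: 09:30-10:30, 13:30-14:30, 15:30-17:00.
Callum ∩ Aarav ∩ Tara ∩ Rosa ∩ Wendy ∩ Teo: 09:30-10:30, 13:30-14:30, 15:30-17:00.
Those are the intersection windows.
The first common window of at least 30 minutes is 09:30-10:30, so the earliest start is 09:30.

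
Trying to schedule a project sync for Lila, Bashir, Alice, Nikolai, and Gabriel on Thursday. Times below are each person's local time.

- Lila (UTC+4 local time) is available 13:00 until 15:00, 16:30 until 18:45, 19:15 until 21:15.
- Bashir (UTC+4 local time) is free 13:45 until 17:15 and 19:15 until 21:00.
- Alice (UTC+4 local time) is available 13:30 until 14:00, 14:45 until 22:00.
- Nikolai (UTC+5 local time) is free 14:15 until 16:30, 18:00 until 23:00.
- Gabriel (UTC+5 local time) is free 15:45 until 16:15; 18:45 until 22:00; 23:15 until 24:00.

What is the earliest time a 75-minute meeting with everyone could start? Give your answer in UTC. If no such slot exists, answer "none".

Lila in UTC: 09:00-11:00, 12:30-14:45, 15:15-17:15 (subtract 4h to convert from UTC+4).
Bashir in UTC: 09:45-13:15, 15:15-17:00 (subtract 4h to convert from UTC+4).
Alice in UTC: 09:30-10:00, 10:45-18:00 (subtract 4h to convert from UTC+4).
Nikolai in UTC: 09:15-11:30, 13:00-18:00 (subtract 5h to convert from UTC+5).
Gabriel in UTC: 10:45-11:15, 13:45-17:00, 18:15-19:00 (subtract 5h to convert from UTC+5).
Lila ∩ Bashir: 09:45-11:00, 12:30-13:15, 15:15-17:00.
Lila ∩ Bashir ∩ Alice: 09:45-10:00, 10:45-11:00, 12:30-13:15, 15:15-17:00.
Lila ∩ Bashir ∩ Alice ∩ Nikolai: 09:45-10:00, 10:45-11:00, 13:00-13:15, 15:15-17:00.
Lila ∩ Bashir ∩ Alice ∩ Nikolai ∩ Gabriel: 10:45-11:00, 15:15-17:00.
The first common window of at least 75 minutes is 15:15-17:00, so the earliest start is 15:15.

15:15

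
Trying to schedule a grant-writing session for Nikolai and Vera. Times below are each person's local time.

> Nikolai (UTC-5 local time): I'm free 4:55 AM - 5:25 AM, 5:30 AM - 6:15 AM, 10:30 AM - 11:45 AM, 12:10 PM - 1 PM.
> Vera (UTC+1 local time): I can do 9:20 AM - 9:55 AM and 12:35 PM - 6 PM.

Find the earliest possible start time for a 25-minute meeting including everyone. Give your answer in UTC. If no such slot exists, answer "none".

15:30

Nikolai in UTC: 09:55-10:25, 10:30-11:15, 15:30-16:45, 17:10-18:00 (add 5h to convert from UTC-5).
Vera in UTC: 08:20-08:55, 11:35-17:00 (subtract 1h to convert from UTC+1).
Nikolai ∩ Vera: 15:30-16:45.
Those are the intersection windows.
The first common window of at least 25 minutes is 15:30-16:45, so the earliest start is 15:30.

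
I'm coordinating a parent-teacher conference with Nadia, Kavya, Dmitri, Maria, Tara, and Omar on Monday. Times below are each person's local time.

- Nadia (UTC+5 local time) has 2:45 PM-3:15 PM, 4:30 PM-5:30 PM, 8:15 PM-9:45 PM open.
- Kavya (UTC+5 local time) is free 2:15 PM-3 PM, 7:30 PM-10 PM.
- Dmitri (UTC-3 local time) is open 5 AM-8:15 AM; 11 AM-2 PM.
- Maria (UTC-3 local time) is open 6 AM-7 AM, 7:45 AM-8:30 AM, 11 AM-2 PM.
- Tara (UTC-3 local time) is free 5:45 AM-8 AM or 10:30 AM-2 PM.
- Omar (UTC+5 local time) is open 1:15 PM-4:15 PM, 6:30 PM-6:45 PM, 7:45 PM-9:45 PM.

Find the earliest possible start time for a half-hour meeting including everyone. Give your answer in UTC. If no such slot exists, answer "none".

15:15

Nadia in UTC: 09:45-10:15, 11:30-12:30, 15:15-16:45 (subtract 5h to convert from UTC+5).
Kavya in UTC: 09:15-10:00, 14:30-17:00 (subtract 5h to convert from UTC+5).
Dmitri in UTC: 08:00-11:15, 14:00-17:00 (add 3h to convert from UTC-3).
Maria in UTC: 09:00-10:00, 10:45-11:30, 14:00-17:00 (add 3h to convert from UTC-3).
Tara in UTC: 08:45-11:00, 13:30-17:00 (add 3h to convert from UTC-3).
Omar in UTC: 08:15-11:15, 13:30-13:45, 14:45-16:45 (subtract 5h to convert from UTC+5).
Nadia ∩ Kavya: 09:45-10:00, 15:15-16:45.
Nadia ∩ Kavya ∩ Dmitri: 09:45-10:00, 15:15-16:45.
Nadia ∩ Kavya ∩ Dmitri ∩ Maria: 09:45-10:00, 15:15-16:45.
Nadia ∩ Kavya ∩ Dmitri ∩ Maria ∩ Tara: 09:45-10:00, 15:15-16:45.
Nadia ∩ Kavya ∩ Dmitri ∩ Maria ∩ Tara ∩ Omar: 09:45-10:00, 15:15-16:45.
The first common window of at least 30 minutes is 15:15-16:45, so the earliest start is 15:15.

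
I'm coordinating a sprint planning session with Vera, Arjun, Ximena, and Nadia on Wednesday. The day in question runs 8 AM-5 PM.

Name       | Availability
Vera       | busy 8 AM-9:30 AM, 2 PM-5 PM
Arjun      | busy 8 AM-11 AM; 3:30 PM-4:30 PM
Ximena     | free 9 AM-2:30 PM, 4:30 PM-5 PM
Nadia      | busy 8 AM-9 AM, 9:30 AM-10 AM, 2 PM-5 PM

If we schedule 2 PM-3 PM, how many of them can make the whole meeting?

Vera free: 09:30-14:00 (invert busy blocks within the working day).
Arjun free: 11:00-15:30, 16:30-17:00 (invert busy blocks within the working day).
Ximena free: 09:00-14:30, 16:30-17:00.
Nadia free: 09:00-09:30, 10:00-14:00 (invert busy blocks within the working day).
Arjun can make the full 14:00-15:00 slot — that's 1.

1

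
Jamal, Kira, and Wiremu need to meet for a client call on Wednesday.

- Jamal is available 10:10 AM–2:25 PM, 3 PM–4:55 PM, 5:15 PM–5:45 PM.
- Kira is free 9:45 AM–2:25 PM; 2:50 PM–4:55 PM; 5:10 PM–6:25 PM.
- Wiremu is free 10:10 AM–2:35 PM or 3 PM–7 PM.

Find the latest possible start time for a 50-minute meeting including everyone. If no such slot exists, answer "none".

16:05

Jamal ∩ Kira: 10:10-14:25, 15:00-16:55, 17:15-17:45.
Jamal ∩ Kira ∩ Wiremu: 10:10-14:25, 15:00-16:55, 17:15-17:45.
The last common window of at least 50 minutes is 15:00-16:55; a 50-minute meeting can start as late as 16:05 and still end by 16:55.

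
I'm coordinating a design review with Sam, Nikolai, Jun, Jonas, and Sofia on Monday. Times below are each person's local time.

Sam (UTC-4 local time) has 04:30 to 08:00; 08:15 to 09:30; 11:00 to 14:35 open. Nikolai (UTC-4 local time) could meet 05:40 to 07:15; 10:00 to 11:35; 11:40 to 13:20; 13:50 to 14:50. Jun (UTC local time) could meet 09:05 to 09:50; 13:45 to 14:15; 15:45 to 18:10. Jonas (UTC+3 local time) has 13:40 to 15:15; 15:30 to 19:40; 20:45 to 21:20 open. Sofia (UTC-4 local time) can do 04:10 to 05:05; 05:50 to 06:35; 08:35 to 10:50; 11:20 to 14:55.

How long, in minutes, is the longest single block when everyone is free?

55

Sam in UTC: 08:30-12:00, 12:15-13:30, 15:00-18:35 (add 4h to convert from UTC-4).
Nikolai in UTC: 09:40-11:15, 14:00-15:35, 15:40-17:20, 17:50-18:50 (add 4h to convert from UTC-4).
Jun in UTC: 09:05-09:50, 13:45-14:15, 15:45-18:10.
Jonas in UTC: 10:40-12:15, 12:30-16:40, 17:45-18:20 (subtract 3h to convert from UTC+3).
Sofia in UTC: 08:10-09:05, 09:50-10:35, 12:35-14:50, 15:20-18:55 (add 4h to convert from UTC-4).
Sam ∩ Nikolai: 09:40-11:15, 15:00-15:35, 15:40-17:20, 17:50-18:35.
Sam ∩ Nikolai ∩ Jun: 09:40-09:50, 15:45-17:20, 17:50-18:10.
Sam ∩ Nikolai ∩ Jun ∩ Jonas: 15:45-16:40, 17:50-18:10.
Sam ∩ Nikolai ∩ Jun ∩ Jonas ∩ Sofia: 15:45-16:40, 17:50-18:10.
Those are the intersection windows.
The longest is 15:45-16:40 at 55 minutes.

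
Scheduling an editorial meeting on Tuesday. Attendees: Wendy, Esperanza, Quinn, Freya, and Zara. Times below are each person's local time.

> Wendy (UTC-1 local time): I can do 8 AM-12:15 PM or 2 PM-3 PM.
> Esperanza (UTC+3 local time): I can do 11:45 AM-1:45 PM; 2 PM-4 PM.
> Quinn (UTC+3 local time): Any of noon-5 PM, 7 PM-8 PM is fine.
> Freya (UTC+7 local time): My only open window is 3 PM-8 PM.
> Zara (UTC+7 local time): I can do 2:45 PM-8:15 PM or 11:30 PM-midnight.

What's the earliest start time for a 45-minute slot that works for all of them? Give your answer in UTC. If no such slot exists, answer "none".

09:00

Wendy in UTC: 09:00-13:15, 15:00-16:00 (add 1h to convert from UTC-1).
Esperanza in UTC: 08:45-10:45, 11:00-13:00 (subtract 3h to convert from UTC+3).
Quinn in UTC: 09:00-14:00, 16:00-17:00 (subtract 3h to convert from UTC+3).
Freya in UTC: 08:00-13:00 (subtract 7h to convert from UTC+7).
Zara in UTC: 07:45-13:15, 16:30-17:00 (subtract 7h to convert from UTC+7).
Wendy ∩ Esperanza: 09:00-10:45, 11:00-13:00.
Wendy ∩ Esperanza ∩ Quinn: 09:00-10:45, 11:00-13:00.
Wendy ∩ Esperanza ∩ Quinn ∩ Freya: 09:00-10:45, 11:00-13:00.
Wendy ∩ Esperanza ∩ Quinn ∩ Freya ∩ Zara: 09:00-10:45, 11:00-13:00.
The first common window of at least 45 minutes is 09:00-10:45, so the earliest start is 09:00.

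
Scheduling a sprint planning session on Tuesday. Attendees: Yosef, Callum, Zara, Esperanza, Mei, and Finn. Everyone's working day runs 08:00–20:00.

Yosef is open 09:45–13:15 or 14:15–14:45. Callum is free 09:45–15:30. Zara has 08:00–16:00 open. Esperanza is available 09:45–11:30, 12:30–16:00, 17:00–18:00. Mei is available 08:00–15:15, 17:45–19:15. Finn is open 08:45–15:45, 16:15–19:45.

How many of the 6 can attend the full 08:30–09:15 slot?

Zara and Mei can make the full 08:30-09:15 slot — that's 2.

2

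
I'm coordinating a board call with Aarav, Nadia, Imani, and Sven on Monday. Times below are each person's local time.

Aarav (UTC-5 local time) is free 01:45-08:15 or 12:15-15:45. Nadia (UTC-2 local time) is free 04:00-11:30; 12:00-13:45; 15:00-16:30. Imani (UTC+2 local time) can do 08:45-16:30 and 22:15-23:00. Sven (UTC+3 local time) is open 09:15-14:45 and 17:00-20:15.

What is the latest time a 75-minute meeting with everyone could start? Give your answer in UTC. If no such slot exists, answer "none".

Aarav in UTC: 06:45-13:15, 17:15-20:45 (add 5h to convert from UTC-5).
Nadia in UTC: 06:00-13:30, 14:00-15:45, 17:00-18:30 (add 2h to convert from UTC-2).
Imani in UTC: 06:45-14:30, 20:15-21:00 (subtract 2h to convert from UTC+2).
Sven in UTC: 06:15-11:45, 14:00-17:15 (subtract 3h to convert from UTC+3).
Aarav ∩ Nadia: 06:45-13:15, 17:15-18:30.
Aarav ∩ Nadia ∩ Imani: 06:45-13:15.
Aarav ∩ Nadia ∩ Imani ∩ Sven: 06:45-11:45.
So the common availability across everyone is 06:45-11:45.
The last common window of at least 75 minutes is 06:45-11:45; a 75-minute meeting can start as late as 10:30 and still end by 11:45.

10:30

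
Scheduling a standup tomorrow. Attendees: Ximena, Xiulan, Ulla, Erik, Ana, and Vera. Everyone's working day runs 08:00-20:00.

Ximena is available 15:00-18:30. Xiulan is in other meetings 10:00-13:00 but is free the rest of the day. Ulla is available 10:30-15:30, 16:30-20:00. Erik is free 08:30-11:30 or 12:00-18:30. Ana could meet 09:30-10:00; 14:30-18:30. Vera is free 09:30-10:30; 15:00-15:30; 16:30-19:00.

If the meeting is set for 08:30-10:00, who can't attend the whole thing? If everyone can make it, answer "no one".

Ximena free: 15:00-18:30.
Xiulan free: 08:00-10:00, 13:00-20:00 (invert busy blocks within the working day).
Ulla free: 10:30-15:30, 16:30-20:00.
Erik free: 08:30-11:30, 12:00-18:30.
Ana free: 09:30-10:00, 14:30-18:30.
Vera free: 09:30-10:30, 15:00-15:30, 16:30-19:00.
Ximena: not fully free for 08:30-10:00. Xiulan: free for 08:30-10:00. Ulla: not fully free for 08:30-10:00. Erik: free for 08:30-10:00. Ana: not fully free for 08:30-10:00. Vera: not fully free for 08:30-10:00.

Ana, Ulla, Vera, Ximena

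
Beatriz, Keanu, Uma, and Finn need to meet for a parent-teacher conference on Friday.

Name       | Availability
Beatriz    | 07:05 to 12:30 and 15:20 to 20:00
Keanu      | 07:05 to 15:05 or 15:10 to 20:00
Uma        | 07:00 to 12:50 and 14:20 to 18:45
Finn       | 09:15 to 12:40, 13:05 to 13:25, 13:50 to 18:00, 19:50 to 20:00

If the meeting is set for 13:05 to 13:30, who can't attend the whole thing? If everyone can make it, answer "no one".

Beatriz: not fully free for 13:05-13:30. Keanu: free for 13:05-13:30. Uma: not fully free for 13:05-13:30. Finn: not fully free for 13:05-13:30.

Beatriz, Finn, Uma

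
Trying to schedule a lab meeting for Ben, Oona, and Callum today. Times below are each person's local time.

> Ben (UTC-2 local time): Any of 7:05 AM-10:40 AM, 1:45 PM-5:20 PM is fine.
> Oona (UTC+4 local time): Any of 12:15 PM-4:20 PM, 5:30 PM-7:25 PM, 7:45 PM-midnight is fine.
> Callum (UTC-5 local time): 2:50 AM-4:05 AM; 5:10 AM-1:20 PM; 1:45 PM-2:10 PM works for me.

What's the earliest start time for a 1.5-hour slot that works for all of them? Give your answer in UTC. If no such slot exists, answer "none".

Ben in UTC: 09:05-12:40, 15:45-19:20 (add 2h to convert from UTC-2).
Oona in UTC: 08:15-12:20, 13:30-15:25, 15:45-20:00 (subtract 4h to convert from UTC+4).
Callum in UTC: 07:50-09:05, 10:10-18:20, 18:45-19:10 (add 5h to convert from UTC-5).
Ben ∩ Oona: 09:05-12:20, 15:45-19:20.
Ben ∩ Oona ∩ Callum: 10:10-12:20, 15:45-18:20, 18:45-19:10.
So the common availability across everyone is 10:10-12:20, 15:45-18:20, 18:45-19:10.
The first common window of at least 90 minutes is 10:10-12:20, so the earliest start is 10:10.

10:10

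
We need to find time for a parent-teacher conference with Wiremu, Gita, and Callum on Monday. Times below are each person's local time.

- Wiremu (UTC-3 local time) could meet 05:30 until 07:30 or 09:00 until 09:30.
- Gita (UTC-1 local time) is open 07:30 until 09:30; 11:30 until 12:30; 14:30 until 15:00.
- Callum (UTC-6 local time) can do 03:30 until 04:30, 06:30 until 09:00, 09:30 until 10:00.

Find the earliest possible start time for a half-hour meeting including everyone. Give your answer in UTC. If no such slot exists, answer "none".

Wiremu in UTC: 08:30-10:30, 12:00-12:30 (add 3h to convert from UTC-3).
Gita in UTC: 08:30-10:30, 12:30-13:30, 15:30-16:00 (add 1h to convert from UTC-1).
Callum in UTC: 09:30-10:30, 12:30-15:00, 15:30-16:00 (add 6h to convert from UTC-6).
Wiremu ∩ Gita: 08:30-10:30.
Wiremu ∩ Gita ∩ Callum: 09:30-10:30.
The first common window of at least 30 minutes is 09:30-10:30, so the earliest start is 09:30.

09:30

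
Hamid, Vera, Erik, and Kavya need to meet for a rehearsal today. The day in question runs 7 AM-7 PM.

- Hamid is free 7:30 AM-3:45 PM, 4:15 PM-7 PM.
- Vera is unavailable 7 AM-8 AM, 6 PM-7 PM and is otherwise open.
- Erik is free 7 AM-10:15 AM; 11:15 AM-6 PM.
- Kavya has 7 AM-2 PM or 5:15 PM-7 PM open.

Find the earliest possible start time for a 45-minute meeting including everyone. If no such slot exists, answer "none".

Hamid free: 07:30-15:45, 16:15-19:00.
Vera free: 08:00-18:00 (invert busy blocks within the working day).
Erik free: 07:00-10:15, 11:15-18:00.
Kavya free: 07:00-14:00, 17:15-19:00.
Hamid ∩ Vera: 08:00-15:45, 16:15-18:00.
Hamid ∩ Vera ∩ Erik: 08:00-10:15, 11:15-15:45, 16:15-18:00.
Hamid ∩ Vera ∩ Erik ∩ Kavya: 08:00-10:15, 11:15-14:00, 17:15-18:00.
So the common availability across everyone is 08:00-10:15, 11:15-14:00, 17:15-18:00.
The first common window of at least 45 minutes is 08:00-10:15, so the earliest start is 08:00.

08:00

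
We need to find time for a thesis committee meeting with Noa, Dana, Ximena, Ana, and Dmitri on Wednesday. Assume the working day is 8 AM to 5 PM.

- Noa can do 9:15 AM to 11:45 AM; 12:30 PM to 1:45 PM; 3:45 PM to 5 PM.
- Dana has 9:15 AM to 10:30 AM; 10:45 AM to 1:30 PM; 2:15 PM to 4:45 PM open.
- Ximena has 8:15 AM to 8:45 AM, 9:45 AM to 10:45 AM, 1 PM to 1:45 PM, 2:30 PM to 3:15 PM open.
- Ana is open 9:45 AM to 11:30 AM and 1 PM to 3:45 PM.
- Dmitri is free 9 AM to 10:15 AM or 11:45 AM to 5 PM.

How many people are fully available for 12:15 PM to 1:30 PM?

2

Dana and Dmitri can make the full 12:15-13:30 slot — that's 2.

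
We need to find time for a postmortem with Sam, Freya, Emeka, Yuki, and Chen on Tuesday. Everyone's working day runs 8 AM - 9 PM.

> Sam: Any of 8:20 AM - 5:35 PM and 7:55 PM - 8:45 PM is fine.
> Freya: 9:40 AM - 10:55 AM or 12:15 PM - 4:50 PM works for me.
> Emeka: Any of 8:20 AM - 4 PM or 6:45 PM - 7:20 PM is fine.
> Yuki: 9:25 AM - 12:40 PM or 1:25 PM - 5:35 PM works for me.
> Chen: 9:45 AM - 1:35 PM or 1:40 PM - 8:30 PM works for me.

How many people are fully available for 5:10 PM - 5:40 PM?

1

Chen can make the full 17:10-17:40 slot — that's 1.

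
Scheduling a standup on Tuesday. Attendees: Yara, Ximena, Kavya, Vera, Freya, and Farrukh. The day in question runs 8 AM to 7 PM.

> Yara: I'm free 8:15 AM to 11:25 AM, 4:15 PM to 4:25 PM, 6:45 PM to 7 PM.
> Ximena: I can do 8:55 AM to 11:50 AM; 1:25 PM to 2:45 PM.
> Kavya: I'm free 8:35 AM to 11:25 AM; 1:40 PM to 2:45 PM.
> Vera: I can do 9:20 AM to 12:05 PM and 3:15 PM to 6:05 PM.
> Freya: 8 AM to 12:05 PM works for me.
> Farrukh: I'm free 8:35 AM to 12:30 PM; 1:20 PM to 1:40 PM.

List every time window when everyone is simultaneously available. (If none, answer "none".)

09:20-11:25

Yara ∩ Ximena: 08:55-11:25.
Yara ∩ Ximena ∩ Kavya: 08:55-11:25.
Yara ∩ Ximena ∩ Kavya ∩ Vera: 09:20-11:25.
Yara ∩ Ximena ∩ Kavya ∩ Vera ∩ Freya: 09:20-11:25.
Yara ∩ Ximena ∩ Kavya ∩ Vera ∩ Freya ∩ Farrukh: 09:20-11:25.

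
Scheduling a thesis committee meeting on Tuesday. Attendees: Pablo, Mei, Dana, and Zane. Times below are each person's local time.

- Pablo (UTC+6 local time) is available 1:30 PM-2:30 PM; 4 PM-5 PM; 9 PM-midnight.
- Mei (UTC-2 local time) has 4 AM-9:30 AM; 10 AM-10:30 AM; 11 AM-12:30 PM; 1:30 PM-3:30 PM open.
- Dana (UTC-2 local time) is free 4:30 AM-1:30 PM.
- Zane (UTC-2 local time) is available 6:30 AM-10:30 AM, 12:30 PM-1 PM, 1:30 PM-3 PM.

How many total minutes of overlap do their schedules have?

60

Pablo in UTC: 07:30-08:30, 10:00-11:00, 15:00-18:00 (subtract 6h to convert from UTC+6).
Mei in UTC: 06:00-11:30, 12:00-12:30, 13:00-14:30, 15:30-17:30 (add 2h to convert from UTC-2).
Dana in UTC: 06:30-15:30 (add 2h to convert from UTC-2).
Zane in UTC: 08:30-12:30, 14:30-15:00, 15:30-17:00 (add 2h to convert from UTC-2).
Pablo ∩ Mei: 07:30-08:30, 10:00-11:00, 15:30-17:30.
Pablo ∩ Mei ∩ Dana: 07:30-08:30, 10:00-11:00.
Pablo ∩ Mei ∩ Dana ∩ Zane: 10:00-11:00.
That's a single block of 60 minutes.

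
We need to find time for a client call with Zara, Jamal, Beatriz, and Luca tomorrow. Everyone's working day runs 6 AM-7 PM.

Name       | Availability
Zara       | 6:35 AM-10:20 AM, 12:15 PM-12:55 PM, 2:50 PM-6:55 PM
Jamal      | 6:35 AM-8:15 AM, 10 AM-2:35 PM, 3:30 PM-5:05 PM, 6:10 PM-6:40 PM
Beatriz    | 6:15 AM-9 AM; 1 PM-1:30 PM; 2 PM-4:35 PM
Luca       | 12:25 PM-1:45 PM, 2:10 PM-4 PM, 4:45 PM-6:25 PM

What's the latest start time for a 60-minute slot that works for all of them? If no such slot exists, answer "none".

none

Zara ∩ Jamal: 06:35-08:15, 10:00-10:20, 12:15-12:55, 15:30-17:05, 18:10-18:40.
Zara ∩ Jamal ∩ Beatriz: 06:35-08:15, 15:30-16:35.
Zara ∩ Jamal ∩ Beatriz ∩ Luca: 15:30-16:00.
So the common availability across everyone is 15:30-16:00.
No common window is at least 60 minutes long.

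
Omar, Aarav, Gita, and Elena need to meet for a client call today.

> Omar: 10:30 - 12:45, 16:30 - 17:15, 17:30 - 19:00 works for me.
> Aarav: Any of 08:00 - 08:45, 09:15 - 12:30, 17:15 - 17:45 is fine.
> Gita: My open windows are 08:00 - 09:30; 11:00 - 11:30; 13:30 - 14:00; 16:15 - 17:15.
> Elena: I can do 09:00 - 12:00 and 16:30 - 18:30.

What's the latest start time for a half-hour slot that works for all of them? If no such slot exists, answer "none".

Omar ∩ Aarav: 10:30-12:30, 17:30-17:45.
Omar ∩ Aarav ∩ Gita: 11:00-11:30.
Omar ∩ Aarav ∩ Gita ∩ Elena: 11:00-11:30.
The last common window of at least 30 minutes is 11:00-11:30; a 30-minute meeting can start as late as 11:00 and still end by 11:30.

11:00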